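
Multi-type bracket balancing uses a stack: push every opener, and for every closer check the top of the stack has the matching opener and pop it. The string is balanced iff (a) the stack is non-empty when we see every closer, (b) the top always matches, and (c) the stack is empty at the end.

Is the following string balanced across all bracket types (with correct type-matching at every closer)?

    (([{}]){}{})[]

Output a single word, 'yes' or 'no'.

pos 0: push '('; stack = (
pos 1: push '('; stack = ((
pos 2: push '['; stack = (([
pos 3: push '{'; stack = (([{
pos 4: '}' matches '{'; pop; stack = (([
pos 5: ']' matches '['; pop; stack = ((
pos 6: ')' matches '('; pop; stack = (
pos 7: push '{'; stack = ({
pos 8: '}' matches '{'; pop; stack = (
pos 9: push '{'; stack = ({
pos 10: '}' matches '{'; pop; stack = (
pos 11: ')' matches '('; pop; stack = (empty)
pos 12: push '['; stack = [
pos 13: ']' matches '['; pop; stack = (empty)
end: stack empty → VALID
Verdict: properly nested → yes

Answer: yes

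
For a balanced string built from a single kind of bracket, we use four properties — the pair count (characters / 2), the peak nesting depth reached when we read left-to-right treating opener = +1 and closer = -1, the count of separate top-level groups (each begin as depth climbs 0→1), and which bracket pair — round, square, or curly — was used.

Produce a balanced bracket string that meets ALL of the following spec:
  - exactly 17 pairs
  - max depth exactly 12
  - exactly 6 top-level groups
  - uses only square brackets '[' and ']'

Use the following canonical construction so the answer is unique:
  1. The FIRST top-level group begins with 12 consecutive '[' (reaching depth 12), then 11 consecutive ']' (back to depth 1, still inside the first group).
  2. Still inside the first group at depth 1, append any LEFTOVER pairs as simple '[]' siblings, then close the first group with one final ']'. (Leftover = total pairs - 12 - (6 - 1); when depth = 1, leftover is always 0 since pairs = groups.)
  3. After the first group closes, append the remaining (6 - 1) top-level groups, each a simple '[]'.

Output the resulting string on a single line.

Spec: pairs=17 depth=12 groups=6
Leftover pairs = 17 - 12 - (6-1) = 0
First group: deep chain of depth 12 + 0 sibling pairs
Remaining 5 groups: simple '[]' each

Answer: [[[[[[[[[[[[]]]]]]]]]]]][][][][][]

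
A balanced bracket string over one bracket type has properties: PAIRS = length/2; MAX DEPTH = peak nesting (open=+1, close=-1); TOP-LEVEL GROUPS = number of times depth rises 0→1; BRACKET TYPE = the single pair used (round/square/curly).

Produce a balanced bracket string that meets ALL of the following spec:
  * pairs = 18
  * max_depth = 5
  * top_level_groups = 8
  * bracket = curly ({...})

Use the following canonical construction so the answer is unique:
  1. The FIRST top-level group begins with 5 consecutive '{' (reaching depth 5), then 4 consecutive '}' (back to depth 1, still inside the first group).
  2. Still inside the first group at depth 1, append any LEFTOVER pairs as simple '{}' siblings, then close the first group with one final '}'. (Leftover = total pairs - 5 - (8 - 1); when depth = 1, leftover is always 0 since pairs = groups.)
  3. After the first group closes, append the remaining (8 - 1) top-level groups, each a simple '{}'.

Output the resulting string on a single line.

Answer: {{{{{}}}}{}{}{}{}{}{}}{}{}{}{}{}{}{}

Derivation:
Spec: pairs=18 depth=5 groups=8
Leftover pairs = 18 - 5 - (8-1) = 6
First group: deep chain of depth 5 + 6 sibling pairs
Remaining 7 groups: simple '{}' each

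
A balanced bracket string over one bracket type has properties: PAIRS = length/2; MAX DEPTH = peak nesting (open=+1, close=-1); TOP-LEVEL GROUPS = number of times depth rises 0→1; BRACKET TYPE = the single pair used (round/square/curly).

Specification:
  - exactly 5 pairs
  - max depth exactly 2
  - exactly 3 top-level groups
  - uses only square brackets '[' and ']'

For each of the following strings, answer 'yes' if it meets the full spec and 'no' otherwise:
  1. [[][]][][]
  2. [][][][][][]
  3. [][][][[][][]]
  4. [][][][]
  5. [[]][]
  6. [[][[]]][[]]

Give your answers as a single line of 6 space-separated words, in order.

String 1 '[[][]][][]': depth seq [1 2 1 2 1 0 1 0 1 0]
  -> pairs=5 depth=2 groups=3 -> yes
String 2 '[][][][][][]': depth seq [1 0 1 0 1 0 1 0 1 0 1 0]
  -> pairs=6 depth=1 groups=6 -> no
String 3 '[][][][[][][]]': depth seq [1 0 1 0 1 0 1 2 1 2 1 2 1 0]
  -> pairs=7 depth=2 groups=4 -> no
String 4 '[][][][]': depth seq [1 0 1 0 1 0 1 0]
  -> pairs=4 depth=1 groups=4 -> no
String 5 '[[]][]': depth seq [1 2 1 0 1 0]
  -> pairs=3 depth=2 groups=2 -> no
String 6 '[[][[]]][[]]': depth seq [1 2 1 2 3 2 1 0 1 2 1 0]
  -> pairs=6 depth=3 groups=2 -> no

Answer: yes no no no no no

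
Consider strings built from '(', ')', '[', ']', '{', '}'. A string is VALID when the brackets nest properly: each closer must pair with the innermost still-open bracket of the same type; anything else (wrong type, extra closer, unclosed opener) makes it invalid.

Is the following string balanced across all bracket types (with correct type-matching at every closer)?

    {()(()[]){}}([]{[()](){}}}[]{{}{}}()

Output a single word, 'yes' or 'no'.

pos 0: push '{'; stack = {
pos 1: push '('; stack = {(
pos 2: ')' matches '('; pop; stack = {
pos 3: push '('; stack = {(
pos 4: push '('; stack = {((
pos 5: ')' matches '('; pop; stack = {(
pos 6: push '['; stack = {([
pos 7: ']' matches '['; pop; stack = {(
pos 8: ')' matches '('; pop; stack = {
pos 9: push '{'; stack = {{
pos 10: '}' matches '{'; pop; stack = {
pos 11: '}' matches '{'; pop; stack = (empty)
pos 12: push '('; stack = (
pos 13: push '['; stack = ([
pos 14: ']' matches '['; pop; stack = (
pos 15: push '{'; stack = ({
pos 16: push '['; stack = ({[
pos 17: push '('; stack = ({[(
pos 18: ')' matches '('; pop; stack = ({[
pos 19: ']' matches '['; pop; stack = ({
pos 20: push '('; stack = ({(
pos 21: ')' matches '('; pop; stack = ({
pos 22: push '{'; stack = ({{
pos 23: '}' matches '{'; pop; stack = ({
pos 24: '}' matches '{'; pop; stack = (
pos 25: saw closer '}' but top of stack is '(' (expected ')') → INVALID
Verdict: type mismatch at position 25: '}' closes '(' → no

Answer: no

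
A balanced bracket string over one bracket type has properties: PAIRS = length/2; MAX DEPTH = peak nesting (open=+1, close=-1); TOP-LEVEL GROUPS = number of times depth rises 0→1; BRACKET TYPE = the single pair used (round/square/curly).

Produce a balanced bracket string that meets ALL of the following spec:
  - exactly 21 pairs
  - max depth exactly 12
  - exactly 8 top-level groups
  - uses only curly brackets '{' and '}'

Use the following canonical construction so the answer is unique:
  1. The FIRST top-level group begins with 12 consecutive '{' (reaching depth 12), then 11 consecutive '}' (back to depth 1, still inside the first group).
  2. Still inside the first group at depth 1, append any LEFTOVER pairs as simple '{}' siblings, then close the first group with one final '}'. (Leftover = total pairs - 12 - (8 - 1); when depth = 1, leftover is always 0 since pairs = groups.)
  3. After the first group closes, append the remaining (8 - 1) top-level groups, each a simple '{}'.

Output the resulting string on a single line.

Answer: {{{{{{{{{{{{}}}}}}}}}}}{}{}}{}{}{}{}{}{}{}

Derivation:
Spec: pairs=21 depth=12 groups=8
Leftover pairs = 21 - 12 - (8-1) = 2
First group: deep chain of depth 12 + 2 sibling pairs
Remaining 7 groups: simple '{}' each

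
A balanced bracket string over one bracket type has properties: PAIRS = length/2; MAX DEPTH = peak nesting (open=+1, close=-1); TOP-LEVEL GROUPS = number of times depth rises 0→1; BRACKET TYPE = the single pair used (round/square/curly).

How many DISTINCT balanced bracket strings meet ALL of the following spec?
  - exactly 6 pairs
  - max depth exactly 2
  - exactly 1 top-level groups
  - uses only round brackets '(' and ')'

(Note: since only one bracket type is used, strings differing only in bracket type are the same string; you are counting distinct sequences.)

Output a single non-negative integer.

Answer: 1

Derivation:
Spec: pairs=6 depth=2 groups=1
Count(depth <= 2) = 1
Count(depth <= 1) = 0
Count(depth == 2) = 1 - 0 = 1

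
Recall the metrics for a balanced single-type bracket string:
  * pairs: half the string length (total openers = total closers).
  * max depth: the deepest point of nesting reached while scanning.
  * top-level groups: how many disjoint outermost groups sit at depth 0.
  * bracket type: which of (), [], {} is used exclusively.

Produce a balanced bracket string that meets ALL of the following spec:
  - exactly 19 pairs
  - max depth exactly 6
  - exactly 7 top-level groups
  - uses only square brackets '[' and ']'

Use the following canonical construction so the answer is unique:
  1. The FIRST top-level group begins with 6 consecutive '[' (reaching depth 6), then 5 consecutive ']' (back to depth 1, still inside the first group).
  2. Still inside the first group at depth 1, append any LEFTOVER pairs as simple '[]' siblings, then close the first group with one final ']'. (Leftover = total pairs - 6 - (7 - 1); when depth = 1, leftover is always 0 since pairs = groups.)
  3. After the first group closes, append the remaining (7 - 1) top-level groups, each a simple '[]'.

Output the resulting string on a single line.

Answer: [[[[[[]]]]][][][][][][][]][][][][][][]

Derivation:
Spec: pairs=19 depth=6 groups=7
Leftover pairs = 19 - 6 - (7-1) = 7
First group: deep chain of depth 6 + 7 sibling pairs
Remaining 6 groups: simple '[]' each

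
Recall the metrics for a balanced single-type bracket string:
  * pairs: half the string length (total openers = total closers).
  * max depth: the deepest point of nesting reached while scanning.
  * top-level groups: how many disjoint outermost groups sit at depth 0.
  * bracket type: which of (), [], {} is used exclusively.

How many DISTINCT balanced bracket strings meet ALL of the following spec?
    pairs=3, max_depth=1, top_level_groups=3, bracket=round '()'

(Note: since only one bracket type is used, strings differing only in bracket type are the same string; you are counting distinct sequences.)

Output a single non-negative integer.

Answer: 1

Derivation:
Spec: pairs=3 depth=1 groups=3
Count(depth <= 1) = 1
Count(depth <= 0) = 0
Count(depth == 1) = 1 - 0 = 1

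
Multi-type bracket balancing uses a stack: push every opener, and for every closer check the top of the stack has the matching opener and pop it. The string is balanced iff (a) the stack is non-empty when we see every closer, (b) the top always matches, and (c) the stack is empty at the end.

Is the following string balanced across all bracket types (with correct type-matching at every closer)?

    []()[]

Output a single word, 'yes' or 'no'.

Answer: yes

Derivation:
pos 0: push '['; stack = [
pos 1: ']' matches '['; pop; stack = (empty)
pos 2: push '('; stack = (
pos 3: ')' matches '('; pop; stack = (empty)
pos 4: push '['; stack = [
pos 5: ']' matches '['; pop; stack = (empty)
end: stack empty → VALID
Verdict: properly nested → yes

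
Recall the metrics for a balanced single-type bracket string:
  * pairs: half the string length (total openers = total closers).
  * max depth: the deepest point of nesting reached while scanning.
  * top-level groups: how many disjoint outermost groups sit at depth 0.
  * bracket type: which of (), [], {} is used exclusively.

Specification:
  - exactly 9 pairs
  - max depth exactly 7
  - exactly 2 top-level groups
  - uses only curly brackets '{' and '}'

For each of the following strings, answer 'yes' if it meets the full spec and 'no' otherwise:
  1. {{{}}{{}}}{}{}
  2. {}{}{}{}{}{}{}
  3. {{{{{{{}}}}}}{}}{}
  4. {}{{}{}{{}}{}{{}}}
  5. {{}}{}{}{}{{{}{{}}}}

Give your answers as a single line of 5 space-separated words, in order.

Answer: no no yes no no

Derivation:
String 1 '{{{}}{{}}}{}{}': depth seq [1 2 3 2 1 2 3 2 1 0 1 0 1 0]
  -> pairs=7 depth=3 groups=3 -> no
String 2 '{}{}{}{}{}{}{}': depth seq [1 0 1 0 1 0 1 0 1 0 1 0 1 0]
  -> pairs=7 depth=1 groups=7 -> no
String 3 '{{{{{{{}}}}}}{}}{}': depth seq [1 2 3 4 5 6 7 6 5 4 3 2 1 2 1 0 1 0]
  -> pairs=9 depth=7 groups=2 -> yes
String 4 '{}{{}{}{{}}{}{{}}}': depth seq [1 0 1 2 1 2 1 2 3 2 1 2 1 2 3 2 1 0]
  -> pairs=9 depth=3 groups=2 -> no
String 5 '{{}}{}{}{}{{{}{{}}}}': depth seq [1 2 1 0 1 0 1 0 1 0 1 2 3 2 3 4 3 2 1 0]
  -> pairs=10 depth=4 groups=5 -> no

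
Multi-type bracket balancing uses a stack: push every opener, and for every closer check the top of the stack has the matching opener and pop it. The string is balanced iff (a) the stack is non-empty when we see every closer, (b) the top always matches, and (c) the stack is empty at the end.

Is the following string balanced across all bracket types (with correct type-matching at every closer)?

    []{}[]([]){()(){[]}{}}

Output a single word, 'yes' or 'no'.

Answer: yes

Derivation:
pos 0: push '['; stack = [
pos 1: ']' matches '['; pop; stack = (empty)
pos 2: push '{'; stack = {
pos 3: '}' matches '{'; pop; stack = (empty)
pos 4: push '['; stack = [
pos 5: ']' matches '['; pop; stack = (empty)
pos 6: push '('; stack = (
pos 7: push '['; stack = ([
pos 8: ']' matches '['; pop; stack = (
pos 9: ')' matches '('; pop; stack = (empty)
pos 10: push '{'; stack = {
pos 11: push '('; stack = {(
pos 12: ')' matches '('; pop; stack = {
pos 13: push '('; stack = {(
pos 14: ')' matches '('; pop; stack = {
pos 15: push '{'; stack = {{
pos 16: push '['; stack = {{[
pos 17: ']' matches '['; pop; stack = {{
pos 18: '}' matches '{'; pop; stack = {
pos 19: push '{'; stack = {{
pos 20: '}' matches '{'; pop; stack = {
pos 21: '}' matches '{'; pop; stack = (empty)
end: stack empty → VALID
Verdict: properly nested → yes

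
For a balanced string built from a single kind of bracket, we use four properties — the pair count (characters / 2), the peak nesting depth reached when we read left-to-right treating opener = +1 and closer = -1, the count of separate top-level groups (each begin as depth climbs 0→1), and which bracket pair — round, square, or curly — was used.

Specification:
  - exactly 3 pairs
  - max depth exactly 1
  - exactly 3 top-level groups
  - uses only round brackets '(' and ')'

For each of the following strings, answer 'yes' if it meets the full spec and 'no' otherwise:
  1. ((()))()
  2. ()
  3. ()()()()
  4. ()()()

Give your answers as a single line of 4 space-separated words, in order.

Answer: no no no yes

Derivation:
String 1 '((()))()': depth seq [1 2 3 2 1 0 1 0]
  -> pairs=4 depth=3 groups=2 -> no
String 2 '()': depth seq [1 0]
  -> pairs=1 depth=1 groups=1 -> no
String 3 '()()()()': depth seq [1 0 1 0 1 0 1 0]
  -> pairs=4 depth=1 groups=4 -> no
String 4 '()()()': depth seq [1 0 1 0 1 0]
  -> pairs=3 depth=1 groups=3 -> yes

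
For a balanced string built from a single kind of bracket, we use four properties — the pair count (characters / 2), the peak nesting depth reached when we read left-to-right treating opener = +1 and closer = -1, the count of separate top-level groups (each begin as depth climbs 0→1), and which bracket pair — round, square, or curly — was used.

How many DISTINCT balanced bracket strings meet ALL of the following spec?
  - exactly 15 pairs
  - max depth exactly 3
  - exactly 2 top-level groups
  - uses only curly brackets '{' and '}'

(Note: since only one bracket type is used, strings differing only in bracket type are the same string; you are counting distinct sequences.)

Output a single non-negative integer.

Spec: pairs=15 depth=3 groups=2
Count(depth <= 3) = 32768
Count(depth <= 2) = 14
Count(depth == 3) = 32768 - 14 = 32754

Answer: 32754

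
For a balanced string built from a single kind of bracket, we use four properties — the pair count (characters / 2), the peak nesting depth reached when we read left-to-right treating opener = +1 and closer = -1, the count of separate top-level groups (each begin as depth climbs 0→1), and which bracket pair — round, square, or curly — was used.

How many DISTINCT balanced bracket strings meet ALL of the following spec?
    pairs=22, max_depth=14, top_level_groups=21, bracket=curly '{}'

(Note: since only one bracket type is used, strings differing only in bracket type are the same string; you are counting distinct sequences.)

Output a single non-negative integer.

Spec: pairs=22 depth=14 groups=21
Count(depth <= 14) = 21
Count(depth <= 13) = 21
Count(depth == 14) = 21 - 21 = 0

Answer: 0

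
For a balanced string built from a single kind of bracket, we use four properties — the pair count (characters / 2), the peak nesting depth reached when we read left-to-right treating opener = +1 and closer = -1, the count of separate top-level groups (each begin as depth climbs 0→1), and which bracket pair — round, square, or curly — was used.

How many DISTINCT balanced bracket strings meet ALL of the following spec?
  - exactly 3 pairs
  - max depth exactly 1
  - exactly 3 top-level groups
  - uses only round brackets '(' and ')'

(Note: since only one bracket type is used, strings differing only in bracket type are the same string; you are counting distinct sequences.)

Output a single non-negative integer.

Answer: 1

Derivation:
Spec: pairs=3 depth=1 groups=3
Count(depth <= 1) = 1
Count(depth <= 0) = 0
Count(depth == 1) = 1 - 0 = 1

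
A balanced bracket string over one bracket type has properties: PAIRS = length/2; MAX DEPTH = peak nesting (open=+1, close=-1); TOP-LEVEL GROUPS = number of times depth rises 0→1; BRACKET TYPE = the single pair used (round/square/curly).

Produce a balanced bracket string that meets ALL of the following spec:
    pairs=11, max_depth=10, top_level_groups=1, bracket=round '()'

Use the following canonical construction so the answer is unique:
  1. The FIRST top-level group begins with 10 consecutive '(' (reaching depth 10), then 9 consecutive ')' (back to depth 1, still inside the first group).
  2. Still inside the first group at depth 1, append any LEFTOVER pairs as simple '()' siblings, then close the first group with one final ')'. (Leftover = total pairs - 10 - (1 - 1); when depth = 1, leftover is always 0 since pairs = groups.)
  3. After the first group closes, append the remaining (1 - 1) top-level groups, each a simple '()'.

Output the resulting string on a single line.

Answer: (((((((((()))))))))())

Derivation:
Spec: pairs=11 depth=10 groups=1
Leftover pairs = 11 - 10 - (1-1) = 1
First group: deep chain of depth 10 + 1 sibling pairs
Remaining 0 groups: simple '()' each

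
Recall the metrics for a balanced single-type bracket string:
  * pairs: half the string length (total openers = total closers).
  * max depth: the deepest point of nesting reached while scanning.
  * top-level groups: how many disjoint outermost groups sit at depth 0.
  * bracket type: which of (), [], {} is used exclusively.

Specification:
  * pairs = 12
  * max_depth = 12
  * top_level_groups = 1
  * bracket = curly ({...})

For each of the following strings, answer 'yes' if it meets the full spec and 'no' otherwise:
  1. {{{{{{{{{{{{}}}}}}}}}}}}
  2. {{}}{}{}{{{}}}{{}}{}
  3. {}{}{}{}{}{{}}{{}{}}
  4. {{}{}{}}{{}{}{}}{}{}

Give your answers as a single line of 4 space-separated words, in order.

String 1 '{{{{{{{{{{{{}}}}}}}}}}}}': depth seq [1 2 3 4 5 6 7 8 9 10 11 12 11 10 9 8 7 6 5 4 3 2 1 0]
  -> pairs=12 depth=12 groups=1 -> yes
String 2 '{{}}{}{}{{{}}}{{}}{}': depth seq [1 2 1 0 1 0 1 0 1 2 3 2 1 0 1 2 1 0 1 0]
  -> pairs=10 depth=3 groups=6 -> no
String 3 '{}{}{}{}{}{{}}{{}{}}': depth seq [1 0 1 0 1 0 1 0 1 0 1 2 1 0 1 2 1 2 1 0]
  -> pairs=10 depth=2 groups=7 -> no
String 4 '{{}{}{}}{{}{}{}}{}{}': depth seq [1 2 1 2 1 2 1 0 1 2 1 2 1 2 1 0 1 0 1 0]
  -> pairs=10 depth=2 groups=4 -> no

Answer: yes no no no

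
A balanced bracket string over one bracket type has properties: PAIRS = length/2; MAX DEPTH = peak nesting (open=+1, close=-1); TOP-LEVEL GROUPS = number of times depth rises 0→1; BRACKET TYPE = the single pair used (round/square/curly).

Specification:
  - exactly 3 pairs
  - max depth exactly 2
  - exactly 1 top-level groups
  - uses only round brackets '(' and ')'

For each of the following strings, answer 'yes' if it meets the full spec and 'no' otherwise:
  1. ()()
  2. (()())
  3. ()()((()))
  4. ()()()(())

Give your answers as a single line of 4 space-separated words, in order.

String 1 '()()': depth seq [1 0 1 0]
  -> pairs=2 depth=1 groups=2 -> no
String 2 '(()())': depth seq [1 2 1 2 1 0]
  -> pairs=3 depth=2 groups=1 -> yes
String 3 '()()((()))': depth seq [1 0 1 0 1 2 3 2 1 0]
  -> pairs=5 depth=3 groups=3 -> no
String 4 '()()()(())': depth seq [1 0 1 0 1 0 1 2 1 0]
  -> pairs=5 depth=2 groups=4 -> no

Answer: no yes no no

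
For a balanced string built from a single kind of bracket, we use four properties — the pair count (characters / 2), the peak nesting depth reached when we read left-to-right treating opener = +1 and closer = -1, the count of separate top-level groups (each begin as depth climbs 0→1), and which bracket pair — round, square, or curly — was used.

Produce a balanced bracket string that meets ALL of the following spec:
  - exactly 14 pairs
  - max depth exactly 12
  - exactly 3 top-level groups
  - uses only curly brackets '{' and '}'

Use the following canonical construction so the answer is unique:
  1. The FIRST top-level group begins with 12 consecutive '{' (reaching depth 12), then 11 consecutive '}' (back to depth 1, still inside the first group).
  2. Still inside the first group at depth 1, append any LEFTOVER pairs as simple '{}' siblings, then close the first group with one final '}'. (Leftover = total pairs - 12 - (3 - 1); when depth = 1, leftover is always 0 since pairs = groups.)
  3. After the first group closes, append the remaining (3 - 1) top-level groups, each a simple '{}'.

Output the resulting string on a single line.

Spec: pairs=14 depth=12 groups=3
Leftover pairs = 14 - 12 - (3-1) = 0
First group: deep chain of depth 12 + 0 sibling pairs
Remaining 2 groups: simple '{}' each

Answer: {{{{{{{{{{{{}}}}}}}}}}}}{}{}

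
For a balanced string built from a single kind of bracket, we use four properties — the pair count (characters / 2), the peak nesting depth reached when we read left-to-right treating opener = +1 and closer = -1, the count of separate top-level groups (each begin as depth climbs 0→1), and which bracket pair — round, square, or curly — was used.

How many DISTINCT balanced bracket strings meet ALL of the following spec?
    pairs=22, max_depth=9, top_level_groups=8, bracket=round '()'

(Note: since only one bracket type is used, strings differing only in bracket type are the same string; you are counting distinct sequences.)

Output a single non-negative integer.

Spec: pairs=22 depth=9 groups=8
Count(depth <= 9) = 841809944
Count(depth <= 8) = 835411552
Count(depth == 9) = 841809944 - 835411552 = 6398392

Answer: 6398392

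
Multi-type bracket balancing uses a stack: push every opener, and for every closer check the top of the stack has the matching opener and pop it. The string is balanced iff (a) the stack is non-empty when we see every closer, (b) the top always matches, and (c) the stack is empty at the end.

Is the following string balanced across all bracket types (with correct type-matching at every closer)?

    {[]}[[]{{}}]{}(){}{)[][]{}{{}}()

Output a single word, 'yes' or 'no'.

pos 0: push '{'; stack = {
pos 1: push '['; stack = {[
pos 2: ']' matches '['; pop; stack = {
pos 3: '}' matches '{'; pop; stack = (empty)
pos 4: push '['; stack = [
pos 5: push '['; stack = [[
pos 6: ']' matches '['; pop; stack = [
pos 7: push '{'; stack = [{
pos 8: push '{'; stack = [{{
pos 9: '}' matches '{'; pop; stack = [{
pos 10: '}' matches '{'; pop; stack = [
pos 11: ']' matches '['; pop; stack = (empty)
pos 12: push '{'; stack = {
pos 13: '}' matches '{'; pop; stack = (empty)
pos 14: push '('; stack = (
pos 15: ')' matches '('; pop; stack = (empty)
pos 16: push '{'; stack = {
pos 17: '}' matches '{'; pop; stack = (empty)
pos 18: push '{'; stack = {
pos 19: saw closer ')' but top of stack is '{' (expected '}') → INVALID
Verdict: type mismatch at position 19: ')' closes '{' → no

Answer: no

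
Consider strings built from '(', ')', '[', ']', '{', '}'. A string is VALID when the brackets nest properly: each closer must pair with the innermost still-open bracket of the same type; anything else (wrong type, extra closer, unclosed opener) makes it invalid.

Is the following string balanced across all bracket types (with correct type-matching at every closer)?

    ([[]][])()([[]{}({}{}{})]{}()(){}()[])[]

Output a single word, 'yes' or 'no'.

pos 0: push '('; stack = (
pos 1: push '['; stack = ([
pos 2: push '['; stack = ([[
pos 3: ']' matches '['; pop; stack = ([
pos 4: ']' matches '['; pop; stack = (
pos 5: push '['; stack = ([
pos 6: ']' matches '['; pop; stack = (
pos 7: ')' matches '('; pop; stack = (empty)
pos 8: push '('; stack = (
pos 9: ')' matches '('; pop; stack = (empty)
pos 10: push '('; stack = (
pos 11: push '['; stack = ([
pos 12: push '['; stack = ([[
pos 13: ']' matches '['; pop; stack = ([
pos 14: push '{'; stack = ([{
pos 15: '}' matches '{'; pop; stack = ([
pos 16: push '('; stack = ([(
pos 17: push '{'; stack = ([({
pos 18: '}' matches '{'; pop; stack = ([(
pos 19: push '{'; stack = ([({
pos 20: '}' matches '{'; pop; stack = ([(
pos 21: push '{'; stack = ([({
pos 22: '}' matches '{'; pop; stack = ([(
pos 23: ')' matches '('; pop; stack = ([
pos 24: ']' matches '['; pop; stack = (
pos 25: push '{'; stack = ({
pos 26: '}' matches '{'; pop; stack = (
pos 27: push '('; stack = ((
pos 28: ')' matches '('; pop; stack = (
pos 29: push '('; stack = ((
pos 30: ')' matches '('; pop; stack = (
pos 31: push '{'; stack = ({
pos 32: '}' matches '{'; pop; stack = (
pos 33: push '('; stack = ((
pos 34: ')' matches '('; pop; stack = (
pos 35: push '['; stack = ([
pos 36: ']' matches '['; pop; stack = (
pos 37: ')' matches '('; pop; stack = (empty)
pos 38: push '['; stack = [
pos 39: ']' matches '['; pop; stack = (empty)
end: stack empty → VALID
Verdict: properly nested → yes

Answer: yes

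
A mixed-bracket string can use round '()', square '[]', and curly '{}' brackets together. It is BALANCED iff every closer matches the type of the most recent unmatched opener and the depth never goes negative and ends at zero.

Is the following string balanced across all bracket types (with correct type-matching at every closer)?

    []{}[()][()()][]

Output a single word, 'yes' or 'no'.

Answer: yes

Derivation:
pos 0: push '['; stack = [
pos 1: ']' matches '['; pop; stack = (empty)
pos 2: push '{'; stack = {
pos 3: '}' matches '{'; pop; stack = (empty)
pos 4: push '['; stack = [
pos 5: push '('; stack = [(
pos 6: ')' matches '('; pop; stack = [
pos 7: ']' matches '['; pop; stack = (empty)
pos 8: push '['; stack = [
pos 9: push '('; stack = [(
pos 10: ')' matches '('; pop; stack = [
pos 11: push '('; stack = [(
pos 12: ')' matches '('; pop; stack = [
pos 13: ']' matches '['; pop; stack = (empty)
pos 14: push '['; stack = [
pos 15: ']' matches '['; pop; stack = (empty)
end: stack empty → VALID
Verdict: properly nested → yes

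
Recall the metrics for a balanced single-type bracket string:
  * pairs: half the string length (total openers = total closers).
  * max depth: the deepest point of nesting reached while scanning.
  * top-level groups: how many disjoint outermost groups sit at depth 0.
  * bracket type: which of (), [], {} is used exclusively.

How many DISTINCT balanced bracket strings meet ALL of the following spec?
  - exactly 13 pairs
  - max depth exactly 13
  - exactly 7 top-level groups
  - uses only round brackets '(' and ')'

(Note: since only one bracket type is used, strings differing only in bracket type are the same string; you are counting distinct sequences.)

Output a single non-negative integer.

Answer: 0

Derivation:
Spec: pairs=13 depth=13 groups=7
Count(depth <= 13) = 9996
Count(depth <= 12) = 9996
Count(depth == 13) = 9996 - 9996 = 0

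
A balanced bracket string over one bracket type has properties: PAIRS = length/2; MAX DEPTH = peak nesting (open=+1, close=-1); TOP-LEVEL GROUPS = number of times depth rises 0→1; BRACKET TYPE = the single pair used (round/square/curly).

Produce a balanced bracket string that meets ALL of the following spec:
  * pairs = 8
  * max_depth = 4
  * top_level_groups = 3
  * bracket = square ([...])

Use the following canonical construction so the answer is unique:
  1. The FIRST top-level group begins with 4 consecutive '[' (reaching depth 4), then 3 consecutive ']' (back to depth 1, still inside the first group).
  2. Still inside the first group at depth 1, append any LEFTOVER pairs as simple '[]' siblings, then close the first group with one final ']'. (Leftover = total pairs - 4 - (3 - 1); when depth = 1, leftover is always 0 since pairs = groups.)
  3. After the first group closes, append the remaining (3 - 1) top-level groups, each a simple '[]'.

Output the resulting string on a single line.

Spec: pairs=8 depth=4 groups=3
Leftover pairs = 8 - 4 - (3-1) = 2
First group: deep chain of depth 4 + 2 sibling pairs
Remaining 2 groups: simple '[]' each

Answer: [[[[]]][][]][][]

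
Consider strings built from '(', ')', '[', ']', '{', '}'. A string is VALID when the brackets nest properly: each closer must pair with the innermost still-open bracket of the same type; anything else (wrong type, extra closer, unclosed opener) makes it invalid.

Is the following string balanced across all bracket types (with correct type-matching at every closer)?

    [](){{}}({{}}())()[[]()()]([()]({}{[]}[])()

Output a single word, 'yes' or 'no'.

pos 0: push '['; stack = [
pos 1: ']' matches '['; pop; stack = (empty)
pos 2: push '('; stack = (
pos 3: ')' matches '('; pop; stack = (empty)
pos 4: push '{'; stack = {
pos 5: push '{'; stack = {{
pos 6: '}' matches '{'; pop; stack = {
pos 7: '}' matches '{'; pop; stack = (empty)
pos 8: push '('; stack = (
pos 9: push '{'; stack = ({
pos 10: push '{'; stack = ({{
pos 11: '}' matches '{'; pop; stack = ({
pos 12: '}' matches '{'; pop; stack = (
pos 13: push '('; stack = ((
pos 14: ')' matches '('; pop; stack = (
pos 15: ')' matches '('; pop; stack = (empty)
pos 16: push '('; stack = (
pos 17: ')' matches '('; pop; stack = (empty)
pos 18: push '['; stack = [
pos 19: push '['; stack = [[
pos 20: ']' matches '['; pop; stack = [
pos 21: push '('; stack = [(
pos 22: ')' matches '('; pop; stack = [
pos 23: push '('; stack = [(
pos 24: ')' matches '('; pop; stack = [
pos 25: ']' matches '['; pop; stack = (empty)
pos 26: push '('; stack = (
pos 27: push '['; stack = ([
pos 28: push '('; stack = ([(
pos 29: ')' matches '('; pop; stack = ([
pos 30: ']' matches '['; pop; stack = (
pos 31: push '('; stack = ((
pos 32: push '{'; stack = (({
pos 33: '}' matches '{'; pop; stack = ((
pos 34: push '{'; stack = (({
pos 35: push '['; stack = (({[
pos 36: ']' matches '['; pop; stack = (({
pos 37: '}' matches '{'; pop; stack = ((
pos 38: push '['; stack = (([
pos 39: ']' matches '['; pop; stack = ((
pos 40: ')' matches '('; pop; stack = (
pos 41: push '('; stack = ((
pos 42: ')' matches '('; pop; stack = (
end: stack still non-empty (() → INVALID
Verdict: unclosed openers at end: ( → no

Answer: no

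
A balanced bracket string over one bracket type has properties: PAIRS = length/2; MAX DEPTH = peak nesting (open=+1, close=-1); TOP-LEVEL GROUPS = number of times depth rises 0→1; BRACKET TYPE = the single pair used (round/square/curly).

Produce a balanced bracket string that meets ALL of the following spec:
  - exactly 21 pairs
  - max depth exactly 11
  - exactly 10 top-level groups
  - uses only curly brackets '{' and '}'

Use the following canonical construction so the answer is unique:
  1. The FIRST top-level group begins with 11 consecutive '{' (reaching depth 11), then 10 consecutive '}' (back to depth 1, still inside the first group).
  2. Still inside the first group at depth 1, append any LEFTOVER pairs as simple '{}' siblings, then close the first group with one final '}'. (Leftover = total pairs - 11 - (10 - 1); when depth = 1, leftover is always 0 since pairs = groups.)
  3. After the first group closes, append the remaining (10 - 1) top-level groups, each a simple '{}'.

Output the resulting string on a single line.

Spec: pairs=21 depth=11 groups=10
Leftover pairs = 21 - 11 - (10-1) = 1
First group: deep chain of depth 11 + 1 sibling pairs
Remaining 9 groups: simple '{}' each

Answer: {{{{{{{{{{{}}}}}}}}}}{}}{}{}{}{}{}{}{}{}{}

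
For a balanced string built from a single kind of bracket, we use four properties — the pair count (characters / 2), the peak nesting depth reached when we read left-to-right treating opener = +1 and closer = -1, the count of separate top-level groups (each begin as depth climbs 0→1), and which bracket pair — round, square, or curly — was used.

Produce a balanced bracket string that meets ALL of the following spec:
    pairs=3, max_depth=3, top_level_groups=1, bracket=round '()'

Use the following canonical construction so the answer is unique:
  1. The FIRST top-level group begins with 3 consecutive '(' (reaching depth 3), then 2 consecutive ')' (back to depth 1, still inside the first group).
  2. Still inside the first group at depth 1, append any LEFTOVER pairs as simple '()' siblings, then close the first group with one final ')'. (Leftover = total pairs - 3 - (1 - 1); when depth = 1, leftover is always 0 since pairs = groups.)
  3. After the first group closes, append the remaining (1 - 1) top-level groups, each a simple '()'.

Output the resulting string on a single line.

Answer: ((()))

Derivation:
Spec: pairs=3 depth=3 groups=1
Leftover pairs = 3 - 3 - (1-1) = 0
First group: deep chain of depth 3 + 0 sibling pairs
Remaining 0 groups: simple '()' each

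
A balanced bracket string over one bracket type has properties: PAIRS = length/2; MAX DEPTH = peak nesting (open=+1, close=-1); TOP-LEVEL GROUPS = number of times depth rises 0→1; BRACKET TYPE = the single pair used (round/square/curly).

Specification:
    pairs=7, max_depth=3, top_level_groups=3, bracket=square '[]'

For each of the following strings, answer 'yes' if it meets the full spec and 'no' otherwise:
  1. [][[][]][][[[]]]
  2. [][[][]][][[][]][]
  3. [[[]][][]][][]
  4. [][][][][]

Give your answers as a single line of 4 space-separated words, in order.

Answer: no no yes no

Derivation:
String 1 '[][[][]][][[[]]]': depth seq [1 0 1 2 1 2 1 0 1 0 1 2 3 2 1 0]
  -> pairs=8 depth=3 groups=4 -> no
String 2 '[][[][]][][[][]][]': depth seq [1 0 1 2 1 2 1 0 1 0 1 2 1 2 1 0 1 0]
  -> pairs=9 depth=2 groups=5 -> no
String 3 '[[[]][][]][][]': depth seq [1 2 3 2 1 2 1 2 1 0 1 0 1 0]
  -> pairs=7 depth=3 groups=3 -> yes
String 4 '[][][][][]': depth seq [1 0 1 0 1 0 1 0 1 0]
  -> pairs=5 depth=1 groups=5 -> no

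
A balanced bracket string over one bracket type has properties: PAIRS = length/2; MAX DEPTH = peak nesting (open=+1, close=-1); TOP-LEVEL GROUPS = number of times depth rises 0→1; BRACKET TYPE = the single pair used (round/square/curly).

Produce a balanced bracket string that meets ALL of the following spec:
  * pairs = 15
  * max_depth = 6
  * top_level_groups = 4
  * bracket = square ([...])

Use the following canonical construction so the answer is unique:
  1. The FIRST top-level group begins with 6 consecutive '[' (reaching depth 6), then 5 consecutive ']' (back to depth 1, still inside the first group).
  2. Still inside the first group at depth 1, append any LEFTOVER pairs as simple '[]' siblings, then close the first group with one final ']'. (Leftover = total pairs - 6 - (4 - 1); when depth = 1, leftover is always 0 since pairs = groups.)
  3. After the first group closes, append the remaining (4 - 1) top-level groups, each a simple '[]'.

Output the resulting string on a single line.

Answer: [[[[[[]]]]][][][][][][]][][][]

Derivation:
Spec: pairs=15 depth=6 groups=4
Leftover pairs = 15 - 6 - (4-1) = 6
First group: deep chain of depth 6 + 6 sibling pairs
Remaining 3 groups: simple '[]' each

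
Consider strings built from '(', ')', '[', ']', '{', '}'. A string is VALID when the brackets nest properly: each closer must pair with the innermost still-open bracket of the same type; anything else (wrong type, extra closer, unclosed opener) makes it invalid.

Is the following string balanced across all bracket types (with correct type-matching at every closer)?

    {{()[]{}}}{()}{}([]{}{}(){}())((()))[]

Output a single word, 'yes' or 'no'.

Answer: yes

Derivation:
pos 0: push '{'; stack = {
pos 1: push '{'; stack = {{
pos 2: push '('; stack = {{(
pos 3: ')' matches '('; pop; stack = {{
pos 4: push '['; stack = {{[
pos 5: ']' matches '['; pop; stack = {{
pos 6: push '{'; stack = {{{
pos 7: '}' matches '{'; pop; stack = {{
pos 8: '}' matches '{'; pop; stack = {
pos 9: '}' matches '{'; pop; stack = (empty)
pos 10: push '{'; stack = {
pos 11: push '('; stack = {(
pos 12: ')' matches '('; pop; stack = {
pos 13: '}' matches '{'; pop; stack = (empty)
pos 14: push '{'; stack = {
pos 15: '}' matches '{'; pop; stack = (empty)
pos 16: push '('; stack = (
pos 17: push '['; stack = ([
pos 18: ']' matches '['; pop; stack = (
pos 19: push '{'; stack = ({
pos 20: '}' matches '{'; pop; stack = (
pos 21: push '{'; stack = ({
pos 22: '}' matches '{'; pop; stack = (
pos 23: push '('; stack = ((
pos 24: ')' matches '('; pop; stack = (
pos 25: push '{'; stack = ({
pos 26: '}' matches '{'; pop; stack = (
pos 27: push '('; stack = ((
pos 28: ')' matches '('; pop; stack = (
pos 29: ')' matches '('; pop; stack = (empty)
pos 30: push '('; stack = (
pos 31: push '('; stack = ((
pos 32: push '('; stack = (((
pos 33: ')' matches '('; pop; stack = ((
pos 34: ')' matches '('; pop; stack = (
pos 35: ')' matches '('; pop; stack = (empty)
pos 36: push '['; stack = [
pos 37: ']' matches '['; pop; stack = (empty)
end: stack empty → VALID
Verdict: properly nested → yes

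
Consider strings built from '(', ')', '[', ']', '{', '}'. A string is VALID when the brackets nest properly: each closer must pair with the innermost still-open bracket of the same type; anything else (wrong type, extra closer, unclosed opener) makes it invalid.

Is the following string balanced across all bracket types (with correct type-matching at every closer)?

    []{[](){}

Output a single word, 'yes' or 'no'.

Answer: no

Derivation:
pos 0: push '['; stack = [
pos 1: ']' matches '['; pop; stack = (empty)
pos 2: push '{'; stack = {
pos 3: push '['; stack = {[
pos 4: ']' matches '['; pop; stack = {
pos 5: push '('; stack = {(
pos 6: ')' matches '('; pop; stack = {
pos 7: push '{'; stack = {{
pos 8: '}' matches '{'; pop; stack = {
end: stack still non-empty ({) → INVALID
Verdict: unclosed openers at end: { → no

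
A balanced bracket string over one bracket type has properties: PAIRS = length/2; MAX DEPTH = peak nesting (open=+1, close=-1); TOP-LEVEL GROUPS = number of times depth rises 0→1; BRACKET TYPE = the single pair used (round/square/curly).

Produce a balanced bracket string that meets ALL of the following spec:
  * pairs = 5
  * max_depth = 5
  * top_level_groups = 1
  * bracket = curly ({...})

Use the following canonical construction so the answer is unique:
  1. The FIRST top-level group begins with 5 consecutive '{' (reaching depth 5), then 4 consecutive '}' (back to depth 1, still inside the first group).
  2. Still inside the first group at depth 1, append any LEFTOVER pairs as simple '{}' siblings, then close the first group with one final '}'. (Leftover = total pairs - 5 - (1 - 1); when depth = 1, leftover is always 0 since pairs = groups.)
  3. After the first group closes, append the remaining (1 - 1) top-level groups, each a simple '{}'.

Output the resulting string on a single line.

Answer: {{{{{}}}}}

Derivation:
Spec: pairs=5 depth=5 groups=1
Leftover pairs = 5 - 5 - (1-1) = 0
First group: deep chain of depth 5 + 0 sibling pairs
Remaining 0 groups: simple '{}' each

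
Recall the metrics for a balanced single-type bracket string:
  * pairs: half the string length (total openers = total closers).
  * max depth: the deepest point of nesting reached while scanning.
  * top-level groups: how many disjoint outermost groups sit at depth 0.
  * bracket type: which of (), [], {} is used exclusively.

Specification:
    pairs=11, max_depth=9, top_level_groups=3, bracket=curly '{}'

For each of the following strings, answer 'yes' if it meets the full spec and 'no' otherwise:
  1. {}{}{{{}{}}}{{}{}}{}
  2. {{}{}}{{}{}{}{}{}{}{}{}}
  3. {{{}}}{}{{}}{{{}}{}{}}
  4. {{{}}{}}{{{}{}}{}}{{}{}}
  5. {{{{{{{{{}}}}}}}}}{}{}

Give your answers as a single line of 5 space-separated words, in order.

String 1 '{}{}{{{}{}}}{{}{}}{}': depth seq [1 0 1 0 1 2 3 2 3 2 1 0 1 2 1 2 1 0 1 0]
  -> pairs=10 depth=3 groups=5 -> no
String 2 '{{}{}}{{}{}{}{}{}{}{}{}}': depth seq [1 2 1 2 1 0 1 2 1 2 1 2 1 2 1 2 1 2 1 2 1 2 1 0]
  -> pairs=12 depth=2 groups=2 -> no
String 3 '{{{}}}{}{{}}{{{}}{}{}}': depth seq [1 2 3 2 1 0 1 0 1 2 1 0 1 2 3 2 1 2 1 2 1 0]
  -> pairs=11 depth=3 groups=4 -> no
String 4 '{{{}}{}}{{{}{}}{}}{{}{}}': depth seq [1 2 3 2 1 2 1 0 1 2 3 2 3 2 1 2 1 0 1 2 1 2 1 0]
  -> pairs=12 depth=3 groups=3 -> no
String 5 '{{{{{{{{{}}}}}}}}}{}{}': depth seq [1 2 3 4 5 6 7 8 9 8 7 6 5 4 3 2 1 0 1 0 1 0]
  -> pairs=11 depth=9 groups=3 -> yes

Answer: no no no no yes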